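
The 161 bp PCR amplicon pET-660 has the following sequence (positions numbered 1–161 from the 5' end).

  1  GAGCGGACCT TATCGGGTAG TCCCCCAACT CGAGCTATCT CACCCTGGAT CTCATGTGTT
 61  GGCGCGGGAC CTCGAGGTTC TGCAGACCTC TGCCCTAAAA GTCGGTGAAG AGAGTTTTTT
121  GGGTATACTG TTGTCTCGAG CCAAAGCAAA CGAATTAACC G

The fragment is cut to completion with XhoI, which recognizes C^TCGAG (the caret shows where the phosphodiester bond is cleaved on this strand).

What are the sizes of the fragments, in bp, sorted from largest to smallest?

XhoI sites (CTCGAG) start at positions 29, 71, 135.
XhoI cuts after the first base of each site, so after positions 29, 71, 135.
Linear molecule, 3 cuts → 4 fragments:
  1–29 → 29 bp
  30–71 → 42 bp
  72–135 → 64 bp
  136–161 → 26 bp
Sorted largest to smallest: 64, 42, 29, 26 bp.

64, 42, 29, 26 bp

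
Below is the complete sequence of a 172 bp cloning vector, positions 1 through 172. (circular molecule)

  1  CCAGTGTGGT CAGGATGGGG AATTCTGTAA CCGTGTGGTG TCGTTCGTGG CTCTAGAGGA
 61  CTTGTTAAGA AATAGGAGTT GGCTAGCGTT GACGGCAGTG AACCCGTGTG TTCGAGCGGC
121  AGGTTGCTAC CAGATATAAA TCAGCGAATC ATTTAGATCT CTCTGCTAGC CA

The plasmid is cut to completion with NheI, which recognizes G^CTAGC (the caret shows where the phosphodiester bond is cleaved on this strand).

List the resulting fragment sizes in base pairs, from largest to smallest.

89, 83 bp

NheI sites (GCTAGC) start at positions 82, 165.
NheI cuts after the first base of each site, so after positions 82, 165.
Circular molecule, 2 cuts → 2 fragments:
  83–165 → 83 bp
  166–172 then 1–82 → 7 + 82 = 89 bp
Sorted largest to smallest: 89, 83 bp.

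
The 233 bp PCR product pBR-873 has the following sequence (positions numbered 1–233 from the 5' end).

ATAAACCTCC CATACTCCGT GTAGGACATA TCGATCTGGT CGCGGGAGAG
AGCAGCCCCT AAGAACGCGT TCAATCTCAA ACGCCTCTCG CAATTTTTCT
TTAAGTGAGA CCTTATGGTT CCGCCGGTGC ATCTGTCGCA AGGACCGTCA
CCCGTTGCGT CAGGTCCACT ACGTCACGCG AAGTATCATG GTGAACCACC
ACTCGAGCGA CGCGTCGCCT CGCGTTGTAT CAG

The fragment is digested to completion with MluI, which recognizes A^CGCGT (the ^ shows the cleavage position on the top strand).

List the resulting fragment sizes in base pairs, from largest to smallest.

MluI sites (ACGCGT) start at positions 65, 210.
MluI cuts after the first base of each site, so after positions 65, 210.
Linear molecule, 2 cuts → 3 fragments:
  1–65 → 65 bp
  66–210 → 145 bp
  211–233 → 23 bp
Sorted largest to smallest: 145, 65, 23 bp.

145, 65, 23 bp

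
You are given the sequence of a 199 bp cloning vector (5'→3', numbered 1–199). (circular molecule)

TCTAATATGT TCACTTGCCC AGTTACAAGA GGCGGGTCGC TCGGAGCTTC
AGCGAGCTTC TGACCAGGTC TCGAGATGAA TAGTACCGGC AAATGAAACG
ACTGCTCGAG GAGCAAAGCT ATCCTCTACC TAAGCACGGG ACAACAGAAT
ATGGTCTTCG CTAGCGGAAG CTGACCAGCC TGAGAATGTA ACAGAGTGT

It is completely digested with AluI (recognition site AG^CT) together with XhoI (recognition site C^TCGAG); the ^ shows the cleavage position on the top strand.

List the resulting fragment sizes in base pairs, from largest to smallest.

AluI sites (AGCT) start at positions 45, 55, 117, 169.
AluI cuts after base 2 of each site, so after positions 46, 56, 118, 170.
XhoI sites (CTCGAG) start at positions 70, 105.
XhoI cuts after the first base of each site, so after positions 70, 105.
Combined cut positions: 46, 56, 70, 105, 118, 170.
Circular molecule, 6 cuts → 6 fragments:
  47–56 → 10 bp
  57–70 → 14 bp
  71–105 → 35 bp
  106–118 → 13 bp
  119–170 → 52 bp
  171–199 then 1–46 → 29 + 46 = 75 bp
Sorted largest to smallest: 75, 52, 35, 14, 13, 10 bp.

75, 52, 35, 14, 13, 10 bp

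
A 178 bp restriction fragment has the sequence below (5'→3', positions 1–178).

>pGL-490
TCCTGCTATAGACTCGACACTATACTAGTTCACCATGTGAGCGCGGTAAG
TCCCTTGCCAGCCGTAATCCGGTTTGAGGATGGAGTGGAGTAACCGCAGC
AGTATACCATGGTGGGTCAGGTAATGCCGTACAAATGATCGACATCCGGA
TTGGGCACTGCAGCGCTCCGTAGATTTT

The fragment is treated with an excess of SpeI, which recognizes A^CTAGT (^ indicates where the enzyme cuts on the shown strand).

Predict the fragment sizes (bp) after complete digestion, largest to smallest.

The SpeI site (ACTAGT) starts at position 24.
SpeI cuts after the first base of each site, so after position 24.
Linear molecule, 1 cut → 2 fragments:
  1–24 → 24 bp
  25–178 → 154 bp
Sorted largest to smallest: 154, 24 bp.

154, 24 bp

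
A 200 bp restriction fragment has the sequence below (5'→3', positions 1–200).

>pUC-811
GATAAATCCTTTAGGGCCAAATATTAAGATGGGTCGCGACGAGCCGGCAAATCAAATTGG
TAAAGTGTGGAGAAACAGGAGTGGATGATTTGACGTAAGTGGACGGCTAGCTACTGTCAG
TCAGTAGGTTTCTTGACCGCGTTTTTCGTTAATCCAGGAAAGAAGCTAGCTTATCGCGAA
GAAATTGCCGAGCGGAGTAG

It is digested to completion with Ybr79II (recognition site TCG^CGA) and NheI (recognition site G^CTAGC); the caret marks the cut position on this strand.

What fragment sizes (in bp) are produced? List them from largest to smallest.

Ybr79II sites (TCGCGA) start at positions 34, 174.
Ybr79II cuts after base 3 of each site, so after positions 36, 176.
NheI sites (GCTAGC) start at positions 106, 165.
NheI cuts after the first base of each site, so after positions 106, 165.
Combined cut positions: 36, 106, 165, 176.
Linear molecule, 4 cuts → 5 fragments:
  1–36 → 36 bp
  37–106 → 70 bp
  107–165 → 59 bp
  166–176 → 11 bp
  177–200 → 24 bp
Sorted largest to smallest: 70, 59, 36, 24, 11 bp.

70, 59, 36, 24, 11 bp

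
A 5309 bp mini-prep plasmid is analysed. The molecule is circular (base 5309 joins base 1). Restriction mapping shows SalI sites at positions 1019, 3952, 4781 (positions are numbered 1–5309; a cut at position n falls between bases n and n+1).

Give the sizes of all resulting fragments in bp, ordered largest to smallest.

2933, 1547, 829 bp

Circular molecule, 3 cuts → 3 fragments:
  3952 − 1019 = 2933 bp
  4781 − 3952 = 829 bp
  wrap: 5309 − 4781 + 1019 = 1547 bp
Sorted largest to smallest: 2933, 1547, 829 bp.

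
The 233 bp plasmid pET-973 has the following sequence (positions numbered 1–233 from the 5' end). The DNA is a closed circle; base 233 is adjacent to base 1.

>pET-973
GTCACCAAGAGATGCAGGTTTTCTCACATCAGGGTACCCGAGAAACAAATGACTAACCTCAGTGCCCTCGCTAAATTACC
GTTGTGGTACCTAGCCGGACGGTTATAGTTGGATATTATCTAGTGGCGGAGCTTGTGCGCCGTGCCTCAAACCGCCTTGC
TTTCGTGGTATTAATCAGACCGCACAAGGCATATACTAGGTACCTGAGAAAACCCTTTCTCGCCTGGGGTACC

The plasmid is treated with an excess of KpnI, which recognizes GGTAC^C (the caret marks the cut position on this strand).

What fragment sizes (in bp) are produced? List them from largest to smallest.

113, 53, 38, 29 bp

KpnI sites (GGTACC) start at positions 33, 86, 199, 228.
KpnI cuts after base 5 of each site (before the last base), so after positions 37, 90, 203, 232.
Circular molecule, 4 cuts → 4 fragments:
  38–90 → 53 bp
  91–203 → 113 bp
  204–232 → 29 bp
  233–233 then 1–37 → 1 + 37 = 38 bp
Sorted largest to smallest: 113, 53, 38, 29 bp.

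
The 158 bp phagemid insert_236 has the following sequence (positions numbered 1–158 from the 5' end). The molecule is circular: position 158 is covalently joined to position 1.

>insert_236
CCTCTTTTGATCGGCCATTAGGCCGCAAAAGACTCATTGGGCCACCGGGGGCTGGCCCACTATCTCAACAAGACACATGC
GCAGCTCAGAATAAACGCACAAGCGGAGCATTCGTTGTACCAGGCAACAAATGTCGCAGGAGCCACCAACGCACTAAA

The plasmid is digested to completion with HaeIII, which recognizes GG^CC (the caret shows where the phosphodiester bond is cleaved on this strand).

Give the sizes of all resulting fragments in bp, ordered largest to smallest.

HaeIII sites (GGCC) start at positions 13, 21, 40, 54.
HaeIII cuts after base 2 of each site, so after positions 14, 22, 41, 55.
Circular molecule, 4 cuts → 4 fragments:
  15–22 → 8 bp
  23–41 → 19 bp
  42–55 → 14 bp
  56–158 then 1–14 → 103 + 14 = 117 bp
Sorted largest to smallest: 117, 19, 14, 8 bp.

117, 19, 14, 8 bp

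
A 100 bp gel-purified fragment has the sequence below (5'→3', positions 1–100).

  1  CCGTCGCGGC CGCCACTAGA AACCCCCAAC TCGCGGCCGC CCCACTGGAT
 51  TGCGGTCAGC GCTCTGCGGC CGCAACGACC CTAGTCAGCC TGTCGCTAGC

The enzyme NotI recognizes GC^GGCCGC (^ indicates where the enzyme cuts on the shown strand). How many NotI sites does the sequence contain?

3

GCGGCCGC occurs starting at positions 6, 33, 66.
NotI cuts at 3 sites.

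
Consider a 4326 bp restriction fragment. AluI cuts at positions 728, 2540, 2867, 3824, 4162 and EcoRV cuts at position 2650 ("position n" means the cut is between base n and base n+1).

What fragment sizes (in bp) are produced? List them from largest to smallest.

Combined cut positions (sorted): 728, 2540, 2650, 2867, 3824, 4162.
Linear molecule, 6 cuts → 7 fragments:
  728 − 0 = 728 bp
  2540 − 728 = 1812 bp
  2650 − 2540 = 110 bp
  2867 − 2650 = 217 bp
  3824 − 2867 = 957 bp
  4162 − 3824 = 338 bp
  4326 − 4162 = 164 bp
Sorted largest to smallest: 1812, 957, 728, 338, 217, 164, 110 bp.

1812, 957, 728, 338, 217, 164, 110 bp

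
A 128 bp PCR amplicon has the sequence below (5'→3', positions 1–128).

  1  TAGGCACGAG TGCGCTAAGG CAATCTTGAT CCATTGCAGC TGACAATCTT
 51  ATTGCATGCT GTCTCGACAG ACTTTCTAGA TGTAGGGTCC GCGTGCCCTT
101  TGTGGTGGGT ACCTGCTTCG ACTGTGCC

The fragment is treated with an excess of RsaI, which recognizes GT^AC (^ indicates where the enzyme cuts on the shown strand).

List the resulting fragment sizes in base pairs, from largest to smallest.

110, 18 bp

The RsaI site (GTAC) starts at position 109.
RsaI cuts after base 2 of each site, so after position 110.
Linear molecule, 1 cut → 2 fragments:
  1–110 → 110 bp
  111–128 → 18 bp
Sorted largest to smallest: 110, 18 bp.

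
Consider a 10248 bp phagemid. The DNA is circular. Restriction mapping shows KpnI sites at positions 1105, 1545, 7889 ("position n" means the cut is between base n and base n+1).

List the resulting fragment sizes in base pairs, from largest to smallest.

Circular molecule, 3 cuts → 3 fragments:
  1545 − 1105 = 440 bp
  7889 − 1545 = 6344 bp
  wrap: 10248 − 7889 + 1105 = 3464 bp
Sorted largest to smallest: 6344, 3464, 440 bp.

6344, 3464, 440 bp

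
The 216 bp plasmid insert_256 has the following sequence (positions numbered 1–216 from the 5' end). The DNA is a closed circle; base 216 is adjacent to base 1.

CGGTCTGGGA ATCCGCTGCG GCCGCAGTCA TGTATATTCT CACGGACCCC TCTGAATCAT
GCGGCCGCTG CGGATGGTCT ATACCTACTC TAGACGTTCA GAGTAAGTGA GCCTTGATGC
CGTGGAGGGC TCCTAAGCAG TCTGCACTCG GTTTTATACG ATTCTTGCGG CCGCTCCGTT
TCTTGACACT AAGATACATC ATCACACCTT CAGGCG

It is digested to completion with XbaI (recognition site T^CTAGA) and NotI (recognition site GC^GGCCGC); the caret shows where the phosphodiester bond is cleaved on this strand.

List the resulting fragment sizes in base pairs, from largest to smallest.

The XbaI site (TCTAGA) starts at position 89.
XbaI cuts after the first base of each site, so after position 89.
NotI sites (GCGGCCGC) start at positions 18, 61, 167.
NotI cuts after base 2 of each site, so after positions 19, 62, 168.
Combined cut positions: 19, 62, 89, 168.
Circular molecule, 4 cuts → 4 fragments:
  20–62 → 43 bp
  63–89 → 27 bp
  90–168 → 79 bp
  169–216 then 1–19 → 48 + 19 = 67 bp
Sorted largest to smallest: 79, 67, 43, 27 bp.

79, 67, 43, 27 bp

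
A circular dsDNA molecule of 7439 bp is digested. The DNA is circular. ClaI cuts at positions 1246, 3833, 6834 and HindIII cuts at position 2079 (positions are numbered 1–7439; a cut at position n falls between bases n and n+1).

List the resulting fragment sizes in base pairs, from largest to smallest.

3001, 1851, 1754, 833 bp

Combined cut positions (sorted): 1246, 2079, 3833, 6834.
Circular molecule, 4 cuts → 4 fragments:
  2079 − 1246 = 833 bp
  3833 − 2079 = 1754 bp
  6834 − 3833 = 3001 bp
  wrap: 7439 − 6834 + 1246 = 1851 bp
Sorted largest to smallest: 3001, 1851, 1754, 833 bp.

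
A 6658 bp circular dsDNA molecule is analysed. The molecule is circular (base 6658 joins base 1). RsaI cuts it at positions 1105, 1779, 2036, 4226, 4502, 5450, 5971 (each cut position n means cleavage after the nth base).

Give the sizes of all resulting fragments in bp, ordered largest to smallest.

Circular molecule, 7 cuts → 7 fragments:
  1779 − 1105 = 674 bp
  2036 − 1779 = 257 bp
  4226 − 2036 = 2190 bp
  4502 − 4226 = 276 bp
  5450 − 4502 = 948 bp
  5971 − 5450 = 521 bp
  wrap: 6658 − 5971 + 1105 = 1792 bp
Sorted largest to smallest: 2190, 1792, 948, 674, 521, 276, 257 bp.

2190, 1792, 948, 674, 521, 276, 257 bp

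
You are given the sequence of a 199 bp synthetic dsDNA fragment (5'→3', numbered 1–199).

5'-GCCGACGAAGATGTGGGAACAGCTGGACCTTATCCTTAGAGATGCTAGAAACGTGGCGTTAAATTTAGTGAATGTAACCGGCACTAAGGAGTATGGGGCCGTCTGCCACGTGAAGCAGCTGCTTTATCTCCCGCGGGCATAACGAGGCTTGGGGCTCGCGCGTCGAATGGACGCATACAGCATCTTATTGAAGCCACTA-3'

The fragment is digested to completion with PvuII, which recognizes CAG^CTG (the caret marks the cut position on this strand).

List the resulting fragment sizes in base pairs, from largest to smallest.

96, 81, 22 bp

PvuII sites (CAGCTG) start at positions 20, 116.
PvuII cuts after base 3 of each site, so after positions 22, 118.
Linear molecule, 2 cuts → 3 fragments:
  1–22 → 22 bp
  23–118 → 96 bp
  119–199 → 81 bp
Sorted largest to smallest: 96, 81, 22 bp.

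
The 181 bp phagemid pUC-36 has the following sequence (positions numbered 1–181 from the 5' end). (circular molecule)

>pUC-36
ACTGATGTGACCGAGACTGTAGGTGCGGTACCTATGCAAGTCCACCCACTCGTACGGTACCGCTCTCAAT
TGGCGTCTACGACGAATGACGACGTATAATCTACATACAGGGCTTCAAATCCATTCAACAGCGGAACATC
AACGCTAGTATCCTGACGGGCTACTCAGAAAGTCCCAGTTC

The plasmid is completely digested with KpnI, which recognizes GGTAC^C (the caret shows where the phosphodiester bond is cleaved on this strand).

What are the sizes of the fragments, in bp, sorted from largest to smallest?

152, 29 bp

KpnI sites (GGTACC) start at positions 27, 56.
KpnI cuts after base 5 of each site (before the last base), so after positions 31, 60.
Circular molecule, 2 cuts → 2 fragments:
  32–60 → 29 bp
  61–181 then 1–31 → 121 + 31 = 152 bp
Sorted largest to smallest: 152, 29 bp.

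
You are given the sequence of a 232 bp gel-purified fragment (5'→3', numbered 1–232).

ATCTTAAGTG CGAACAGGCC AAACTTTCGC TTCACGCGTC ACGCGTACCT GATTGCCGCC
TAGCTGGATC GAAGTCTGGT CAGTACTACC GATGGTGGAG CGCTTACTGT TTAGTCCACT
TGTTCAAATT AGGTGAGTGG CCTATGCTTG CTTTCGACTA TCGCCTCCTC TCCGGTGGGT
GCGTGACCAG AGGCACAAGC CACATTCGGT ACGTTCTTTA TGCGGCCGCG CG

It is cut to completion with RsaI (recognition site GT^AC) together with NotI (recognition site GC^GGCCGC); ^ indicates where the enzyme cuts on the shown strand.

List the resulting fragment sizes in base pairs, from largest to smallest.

126, 46, 38, 13, 9 bp

RsaI sites (GTAC) start at positions 45, 83, 209.
RsaI cuts after base 2 of each site, so after positions 46, 84, 210.
The NotI site (GCGGCCGC) starts at position 222.
NotI cuts after base 2 of each site, so after position 223.
Combined cut positions: 46, 84, 210, 223.
Linear molecule, 4 cuts → 5 fragments:
  1–46 → 46 bp
  47–84 → 38 bp
  85–210 → 126 bp
  211–223 → 13 bp
  224–232 → 9 bp
Sorted largest to smallest: 126, 46, 38, 13, 9 bp.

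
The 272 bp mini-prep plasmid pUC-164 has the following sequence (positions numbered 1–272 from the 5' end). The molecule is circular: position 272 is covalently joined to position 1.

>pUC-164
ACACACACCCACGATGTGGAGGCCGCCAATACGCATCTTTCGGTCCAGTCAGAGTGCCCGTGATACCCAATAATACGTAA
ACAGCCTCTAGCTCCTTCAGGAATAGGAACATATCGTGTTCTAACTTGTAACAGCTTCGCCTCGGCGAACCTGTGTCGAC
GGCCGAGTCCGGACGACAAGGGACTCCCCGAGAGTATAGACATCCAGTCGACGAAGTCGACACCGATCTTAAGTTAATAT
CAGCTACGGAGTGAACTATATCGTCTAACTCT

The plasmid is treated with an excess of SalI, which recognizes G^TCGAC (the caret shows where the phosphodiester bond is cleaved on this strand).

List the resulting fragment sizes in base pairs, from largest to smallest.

211, 52, 9 bp

SalI sites (GTCGAC) start at positions 155, 207, 216.
SalI cuts after the first base of each site, so after positions 155, 207, 216.
Circular molecule, 3 cuts → 3 fragments:
  156–207 → 52 bp
  208–216 → 9 bp
  217–272 then 1–155 → 56 + 155 = 211 bp
Sorted largest to smallest: 211, 52, 9 bp.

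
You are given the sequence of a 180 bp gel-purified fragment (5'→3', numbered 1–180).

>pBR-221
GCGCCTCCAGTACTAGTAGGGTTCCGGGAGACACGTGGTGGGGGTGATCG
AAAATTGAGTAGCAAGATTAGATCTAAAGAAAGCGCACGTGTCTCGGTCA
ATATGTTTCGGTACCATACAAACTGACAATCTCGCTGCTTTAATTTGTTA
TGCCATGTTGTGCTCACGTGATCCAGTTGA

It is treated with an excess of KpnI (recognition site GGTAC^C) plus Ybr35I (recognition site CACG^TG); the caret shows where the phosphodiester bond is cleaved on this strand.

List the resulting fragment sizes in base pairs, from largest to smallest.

54, 54, 35, 25, 12 bp

The KpnI site (GGTACC) starts at position 110.
KpnI cuts after base 5 of each site (before the last base), so after position 114.
Ybr35I sites (CACGTG) start at positions 32, 86, 165.
Ybr35I cuts after base 4 of each site, so after positions 35, 89, 168.
Combined cut positions: 35, 89, 114, 168.
Linear molecule, 4 cuts → 5 fragments:
  1–35 → 35 bp
  36–89 → 54 bp
  90–114 → 25 bp
  115–168 → 54 bp
  169–180 → 12 bp
Sorted largest to smallest: 54, 54, 35, 25, 12 bp.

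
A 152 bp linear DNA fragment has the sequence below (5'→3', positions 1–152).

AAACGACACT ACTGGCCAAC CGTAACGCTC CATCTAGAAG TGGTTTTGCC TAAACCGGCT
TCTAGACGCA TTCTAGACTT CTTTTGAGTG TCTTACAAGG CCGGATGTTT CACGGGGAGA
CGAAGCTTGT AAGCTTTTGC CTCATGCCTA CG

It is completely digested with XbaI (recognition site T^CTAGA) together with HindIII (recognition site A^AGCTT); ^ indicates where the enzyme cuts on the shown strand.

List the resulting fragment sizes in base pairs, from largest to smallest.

51, 33, 28, 21, 11, 8 bp

XbaI sites (TCTAGA) start at positions 33, 61, 72.
XbaI cuts after the first base of each site, so after positions 33, 61, 72.
HindIII sites (AAGCTT) start at positions 123, 131.
HindIII cuts after the first base of each site, so after positions 123, 131.
Combined cut positions: 33, 61, 72, 123, 131.
Linear molecule, 5 cuts → 6 fragments:
  1–33 → 33 bp
  34–61 → 28 bp
  62–72 → 11 bp
  73–123 → 51 bp
  124–131 → 8 bp
  132–152 → 21 bp
Sorted largest to smallest: 51, 33, 28, 21, 11, 8 bp.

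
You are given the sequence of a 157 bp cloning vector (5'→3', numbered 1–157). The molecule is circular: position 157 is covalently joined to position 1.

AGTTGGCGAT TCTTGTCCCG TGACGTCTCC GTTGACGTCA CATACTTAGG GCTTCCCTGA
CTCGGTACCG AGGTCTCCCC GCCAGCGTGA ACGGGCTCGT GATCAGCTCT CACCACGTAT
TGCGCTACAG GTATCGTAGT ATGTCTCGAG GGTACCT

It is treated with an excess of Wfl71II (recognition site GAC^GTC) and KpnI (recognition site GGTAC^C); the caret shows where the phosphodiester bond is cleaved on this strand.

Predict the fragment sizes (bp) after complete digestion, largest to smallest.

Wfl71II sites (GACGTC) start at positions 22, 34.
Wfl71II cuts after base 3 of each site, so after positions 24, 36.
KpnI sites (GGTACC) start at positions 64, 151.
KpnI cuts after base 5 of each site (before the last base), so after positions 68, 155.
Combined cut positions: 24, 36, 68, 155.
Circular molecule, 4 cuts → 4 fragments:
  25–36 → 12 bp
  37–68 → 32 bp
  69–155 → 87 bp
  156–157 then 1–24 → 2 + 24 = 26 bp
Sorted largest to smallest: 87, 32, 26, 12 bp.

87, 32, 26, 12 bp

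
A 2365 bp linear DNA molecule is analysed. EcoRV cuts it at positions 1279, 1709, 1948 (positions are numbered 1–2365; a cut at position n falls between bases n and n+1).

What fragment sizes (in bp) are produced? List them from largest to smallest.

Linear molecule, 3 cuts → 4 fragments:
  1279 − 0 = 1279 bp
  1709 − 1279 = 430 bp
  1948 − 1709 = 239 bp
  2365 − 1948 = 417 bp
Sorted largest to smallest: 1279, 430, 417, 239 bp.

1279, 430, 417, 239 bp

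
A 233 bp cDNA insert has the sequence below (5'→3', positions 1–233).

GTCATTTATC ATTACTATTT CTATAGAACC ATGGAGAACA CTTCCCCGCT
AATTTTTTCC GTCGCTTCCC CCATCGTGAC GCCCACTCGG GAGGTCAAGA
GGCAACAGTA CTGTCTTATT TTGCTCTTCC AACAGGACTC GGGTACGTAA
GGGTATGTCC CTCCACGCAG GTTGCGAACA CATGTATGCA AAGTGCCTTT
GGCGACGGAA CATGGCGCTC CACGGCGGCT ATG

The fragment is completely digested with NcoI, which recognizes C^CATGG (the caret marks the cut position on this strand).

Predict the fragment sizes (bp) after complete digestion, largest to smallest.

The NcoI site (CCATGG) starts at position 29.
NcoI cuts after the first base of each site, so after position 29.
Linear molecule, 1 cut → 2 fragments:
  1–29 → 29 bp
  30–233 → 204 bp
Sorted largest to smallest: 204, 29 bp.

204, 29 bp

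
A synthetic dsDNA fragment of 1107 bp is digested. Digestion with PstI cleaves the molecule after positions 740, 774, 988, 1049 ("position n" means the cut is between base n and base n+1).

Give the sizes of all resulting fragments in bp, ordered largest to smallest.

Linear molecule, 4 cuts → 5 fragments:
  740 − 0 = 740 bp
  774 − 740 = 34 bp
  988 − 774 = 214 bp
  1049 − 988 = 61 bp
  1107 − 1049 = 58 bp
Sorted largest to smallest: 740, 214, 61, 58, 34 bp.

740, 214, 61, 58, 34 bp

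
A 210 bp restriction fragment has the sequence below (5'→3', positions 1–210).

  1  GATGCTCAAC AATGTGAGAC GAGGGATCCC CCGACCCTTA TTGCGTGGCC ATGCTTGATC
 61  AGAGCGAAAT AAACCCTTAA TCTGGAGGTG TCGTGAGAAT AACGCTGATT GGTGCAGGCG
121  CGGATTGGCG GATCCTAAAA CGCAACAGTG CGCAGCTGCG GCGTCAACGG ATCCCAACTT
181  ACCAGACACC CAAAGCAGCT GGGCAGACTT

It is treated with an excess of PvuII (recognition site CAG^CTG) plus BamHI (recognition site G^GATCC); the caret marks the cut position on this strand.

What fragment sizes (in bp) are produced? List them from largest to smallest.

106, 29, 25, 24, 14, 12 bp

PvuII sites (CAGCTG) start at positions 153, 196.
PvuII cuts after base 3 of each site, so after positions 155, 198.
BamHI sites (GGATCC) start at positions 24, 130, 169.
BamHI cuts after the first base of each site, so after positions 24, 130, 169.
Combined cut positions: 24, 130, 155, 169, 198.
Linear molecule, 5 cuts → 6 fragments:
  1–24 → 24 bp
  25–130 → 106 bp
  131–155 → 25 bp
  156–169 → 14 bp
  170–198 → 29 bp
  199–210 → 12 bp
Sorted largest to smallest: 106, 29, 25, 24, 14, 12 bp.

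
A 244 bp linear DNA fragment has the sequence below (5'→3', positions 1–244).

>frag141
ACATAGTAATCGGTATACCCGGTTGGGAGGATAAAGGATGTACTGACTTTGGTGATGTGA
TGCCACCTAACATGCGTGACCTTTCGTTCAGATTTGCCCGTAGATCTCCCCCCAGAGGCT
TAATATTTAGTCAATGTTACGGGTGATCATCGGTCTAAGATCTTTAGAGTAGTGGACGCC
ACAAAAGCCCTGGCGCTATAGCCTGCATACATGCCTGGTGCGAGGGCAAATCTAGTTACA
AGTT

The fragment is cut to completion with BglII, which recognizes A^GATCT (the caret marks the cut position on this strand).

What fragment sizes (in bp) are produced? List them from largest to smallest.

102, 86, 56 bp

BglII sites (AGATCT) start at positions 102, 158.
BglII cuts after the first base of each site, so after positions 102, 158.
Linear molecule, 2 cuts → 3 fragments:
  1–102 → 102 bp
  103–158 → 56 bp
  159–244 → 86 bp
Sorted largest to smallest: 102, 86, 56 bp.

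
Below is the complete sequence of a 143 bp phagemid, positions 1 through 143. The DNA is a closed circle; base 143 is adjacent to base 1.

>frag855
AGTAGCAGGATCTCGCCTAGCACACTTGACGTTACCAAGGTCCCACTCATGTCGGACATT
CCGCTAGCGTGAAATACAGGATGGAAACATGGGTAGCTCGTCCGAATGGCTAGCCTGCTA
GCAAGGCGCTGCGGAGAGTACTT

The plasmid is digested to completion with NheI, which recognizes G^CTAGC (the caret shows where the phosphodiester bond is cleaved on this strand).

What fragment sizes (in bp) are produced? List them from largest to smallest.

NheI sites (GCTAGC) start at positions 63, 109, 117.
NheI cuts after the first base of each site, so after positions 63, 109, 117.
Circular molecule, 3 cuts → 3 fragments:
  64–109 → 46 bp
  110–117 → 8 bp
  118–143 then 1–63 → 26 + 63 = 89 bp
Sorted largest to smallest: 89, 46, 8 bp.

89, 46, 8 bp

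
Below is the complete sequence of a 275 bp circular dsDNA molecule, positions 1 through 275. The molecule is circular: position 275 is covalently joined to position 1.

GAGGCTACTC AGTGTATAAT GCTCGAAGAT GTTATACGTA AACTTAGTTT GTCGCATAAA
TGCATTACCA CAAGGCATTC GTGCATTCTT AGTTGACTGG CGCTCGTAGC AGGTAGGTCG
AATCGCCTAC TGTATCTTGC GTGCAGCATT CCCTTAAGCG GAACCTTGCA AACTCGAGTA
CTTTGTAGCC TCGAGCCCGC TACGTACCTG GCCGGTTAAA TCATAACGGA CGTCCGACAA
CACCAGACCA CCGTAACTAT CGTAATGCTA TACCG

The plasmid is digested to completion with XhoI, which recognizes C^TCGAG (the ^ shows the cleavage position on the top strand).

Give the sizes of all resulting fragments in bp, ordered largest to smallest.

258, 17 bp

XhoI sites (CTCGAG) start at positions 173, 190.
XhoI cuts after the first base of each site, so after positions 173, 190.
Circular molecule, 2 cuts → 2 fragments:
  174–190 → 17 bp
  191–275 then 1–173 → 85 + 173 = 258 bp
Sorted largest to smallest: 258, 17 bp.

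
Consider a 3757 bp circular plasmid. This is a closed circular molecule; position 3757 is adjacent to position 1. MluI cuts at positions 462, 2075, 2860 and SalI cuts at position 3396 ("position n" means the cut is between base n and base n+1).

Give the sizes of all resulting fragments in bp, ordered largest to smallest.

Combined cut positions (sorted): 462, 2075, 2860, 3396.
Circular molecule, 4 cuts → 4 fragments:
  2075 − 462 = 1613 bp
  2860 − 2075 = 785 bp
  3396 − 2860 = 536 bp
  wrap: 3757 − 3396 + 462 = 823 bp
Sorted largest to smallest: 1613, 823, 785, 536 bp.

1613, 823, 785, 536 bp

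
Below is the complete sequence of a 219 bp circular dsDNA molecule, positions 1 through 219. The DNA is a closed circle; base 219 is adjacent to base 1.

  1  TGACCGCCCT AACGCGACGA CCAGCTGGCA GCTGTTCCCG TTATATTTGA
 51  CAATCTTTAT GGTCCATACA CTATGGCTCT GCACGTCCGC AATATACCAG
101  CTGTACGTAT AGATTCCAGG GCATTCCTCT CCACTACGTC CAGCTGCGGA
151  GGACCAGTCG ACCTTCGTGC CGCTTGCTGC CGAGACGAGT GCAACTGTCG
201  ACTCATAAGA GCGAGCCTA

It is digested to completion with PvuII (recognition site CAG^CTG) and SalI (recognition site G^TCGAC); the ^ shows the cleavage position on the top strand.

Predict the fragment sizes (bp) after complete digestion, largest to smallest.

69, 46, 43, 40, 14, 7 bp

PvuII sites (CAGCTG) start at positions 22, 29, 98, 141.
PvuII cuts after base 3 of each site, so after positions 24, 31, 100, 143.
SalI sites (GTCGAC) start at positions 157, 197.
SalI cuts after the first base of each site, so after positions 157, 197.
Combined cut positions: 24, 31, 100, 143, 157, 197.
Circular molecule, 6 cuts → 6 fragments:
  25–31 → 7 bp
  32–100 → 69 bp
  101–143 → 43 bp
  144–157 → 14 bp
  158–197 → 40 bp
  198–219 then 1–24 → 22 + 24 = 46 bp
Sorted largest to smallest: 69, 46, 43, 40, 14, 7 bp.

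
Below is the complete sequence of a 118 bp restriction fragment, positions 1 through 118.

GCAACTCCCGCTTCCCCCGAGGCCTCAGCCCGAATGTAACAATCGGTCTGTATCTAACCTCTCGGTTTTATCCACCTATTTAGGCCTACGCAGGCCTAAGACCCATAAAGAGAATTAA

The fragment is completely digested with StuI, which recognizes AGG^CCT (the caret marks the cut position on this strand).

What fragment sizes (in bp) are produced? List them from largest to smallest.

62, 24, 22, 10 bp

StuI sites (AGGCCT) start at positions 20, 82, 92.
StuI cuts after base 3 of each site, so after positions 22, 84, 94.
Linear molecule, 3 cuts → 4 fragments:
  1–22 → 22 bp
  23–84 → 62 bp
  85–94 → 10 bp
  95–118 → 24 bp
Sorted largest to smallest: 62, 24, 22, 10 bp.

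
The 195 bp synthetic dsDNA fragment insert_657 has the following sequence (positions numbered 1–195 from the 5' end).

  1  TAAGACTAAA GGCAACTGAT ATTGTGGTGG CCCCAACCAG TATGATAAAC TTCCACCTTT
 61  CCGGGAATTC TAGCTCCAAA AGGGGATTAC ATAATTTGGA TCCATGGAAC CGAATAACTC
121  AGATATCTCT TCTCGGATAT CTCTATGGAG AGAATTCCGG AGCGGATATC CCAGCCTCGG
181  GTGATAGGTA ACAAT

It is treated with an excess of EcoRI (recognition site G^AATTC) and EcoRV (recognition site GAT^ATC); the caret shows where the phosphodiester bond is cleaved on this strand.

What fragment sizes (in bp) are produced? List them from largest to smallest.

65, 59, 28, 15, 14, 14 bp

EcoRI sites (GAATTC) start at positions 65, 152.
EcoRI cuts after the first base of each site, so after positions 65, 152.
EcoRV sites (GATATC) start at positions 122, 136, 165.
EcoRV cuts after base 3 of each site, so after positions 124, 138, 167.
Combined cut positions: 65, 124, 138, 152, 167.
Linear molecule, 5 cuts → 6 fragments:
  1–65 → 65 bp
  66–124 → 59 bp
  125–138 → 14 bp
  139–152 → 14 bp
  153–167 → 15 bp
  168–195 → 28 bp
Sorted largest to smallest: 65, 59, 28, 15, 14, 14 bp.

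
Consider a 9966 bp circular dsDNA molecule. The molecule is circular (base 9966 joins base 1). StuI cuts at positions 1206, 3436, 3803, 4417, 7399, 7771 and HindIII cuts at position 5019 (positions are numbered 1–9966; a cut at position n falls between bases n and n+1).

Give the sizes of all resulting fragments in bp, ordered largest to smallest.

Combined cut positions (sorted): 1206, 3436, 3803, 4417, 5019, 7399, 7771.
Circular molecule, 7 cuts → 7 fragments:
  3436 − 1206 = 2230 bp
  3803 − 3436 = 367 bp
  4417 − 3803 = 614 bp
  5019 − 4417 = 602 bp
  7399 − 5019 = 2380 bp
  7771 − 7399 = 372 bp
  wrap: 9966 − 7771 + 1206 = 3401 bp
Sorted largest to smallest: 3401, 2380, 2230, 614, 602, 372, 367 bp.

3401, 2380, 2230, 614, 602, 372, 367 bp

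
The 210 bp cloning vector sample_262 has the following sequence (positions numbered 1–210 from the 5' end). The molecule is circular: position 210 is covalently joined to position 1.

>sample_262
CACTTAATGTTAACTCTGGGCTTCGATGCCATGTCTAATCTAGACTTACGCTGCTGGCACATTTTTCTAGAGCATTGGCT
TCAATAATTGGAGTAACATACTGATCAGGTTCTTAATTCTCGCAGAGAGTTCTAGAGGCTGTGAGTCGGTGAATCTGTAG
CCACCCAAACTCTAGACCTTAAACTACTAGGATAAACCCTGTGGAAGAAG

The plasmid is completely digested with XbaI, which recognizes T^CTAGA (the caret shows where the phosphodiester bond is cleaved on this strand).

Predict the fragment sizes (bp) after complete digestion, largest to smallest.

XbaI sites (TCTAGA) start at positions 39, 66, 131, 171.
XbaI cuts after the first base of each site, so after positions 39, 66, 131, 171.
Circular molecule, 4 cuts → 4 fragments:
  40–66 → 27 bp
  67–131 → 65 bp
  132–171 → 40 bp
  172–210 then 1–39 → 39 + 39 = 78 bp
Sorted largest to smallest: 78, 65, 40, 27 bp.

78, 65, 40, 27 bp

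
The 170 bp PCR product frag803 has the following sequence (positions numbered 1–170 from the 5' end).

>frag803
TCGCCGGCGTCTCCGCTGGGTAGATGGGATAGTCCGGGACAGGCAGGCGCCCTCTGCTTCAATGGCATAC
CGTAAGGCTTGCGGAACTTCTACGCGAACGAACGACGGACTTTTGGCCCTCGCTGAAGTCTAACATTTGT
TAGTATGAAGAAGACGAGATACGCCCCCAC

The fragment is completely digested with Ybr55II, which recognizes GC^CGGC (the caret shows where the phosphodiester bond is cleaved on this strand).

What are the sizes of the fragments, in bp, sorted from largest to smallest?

166, 4 bp

The Ybr55II site (GCCGGC) starts at position 3.
Ybr55II cuts after base 2 of each site, so after position 4.
Linear molecule, 1 cut → 2 fragments:
  1–4 → 4 bp
  5–170 → 166 bp
Sorted largest to smallest: 166, 4 bp.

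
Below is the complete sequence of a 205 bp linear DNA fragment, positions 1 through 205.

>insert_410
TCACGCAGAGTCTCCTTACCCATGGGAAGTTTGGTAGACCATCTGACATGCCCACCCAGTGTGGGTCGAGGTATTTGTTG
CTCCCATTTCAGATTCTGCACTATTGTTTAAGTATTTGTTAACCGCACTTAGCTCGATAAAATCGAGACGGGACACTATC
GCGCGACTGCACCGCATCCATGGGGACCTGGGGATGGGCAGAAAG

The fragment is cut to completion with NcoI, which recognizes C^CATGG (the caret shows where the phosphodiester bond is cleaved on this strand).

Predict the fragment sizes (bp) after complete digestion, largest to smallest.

NcoI sites (CCATGG) start at positions 20, 178.
NcoI cuts after the first base of each site, so after positions 20, 178.
Linear molecule, 2 cuts → 3 fragments:
  1–20 → 20 bp
  21–178 → 158 bp
  179–205 → 27 bp
Sorted largest to smallest: 158, 27, 20 bp.

158, 27, 20 bp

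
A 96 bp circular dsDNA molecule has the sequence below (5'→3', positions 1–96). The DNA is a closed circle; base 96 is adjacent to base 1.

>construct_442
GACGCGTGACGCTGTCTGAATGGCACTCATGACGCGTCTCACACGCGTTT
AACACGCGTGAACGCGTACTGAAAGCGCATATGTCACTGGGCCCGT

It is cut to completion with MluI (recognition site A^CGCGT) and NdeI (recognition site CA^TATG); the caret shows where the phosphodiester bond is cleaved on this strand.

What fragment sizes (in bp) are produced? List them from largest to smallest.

30, 19, 17, 11, 11, 8 bp

MluI sites (ACGCGT) start at positions 2, 32, 43, 54, 62.
MluI cuts after the first base of each site, so after positions 2, 32, 43, 54, 62.
The NdeI site (CATATG) starts at position 78.
NdeI cuts after base 2 of each site, so after position 79.
Combined cut positions: 2, 32, 43, 54, 62, 79.
Circular molecule, 6 cuts → 6 fragments:
  3–32 → 30 bp
  33–43 → 11 bp
  44–54 → 11 bp
  55–62 → 8 bp
  63–79 → 17 bp
  80–96 then 1–2 → 17 + 2 = 19 bp
Sorted largest to smallest: 30, 19, 17, 11, 11, 8 bp.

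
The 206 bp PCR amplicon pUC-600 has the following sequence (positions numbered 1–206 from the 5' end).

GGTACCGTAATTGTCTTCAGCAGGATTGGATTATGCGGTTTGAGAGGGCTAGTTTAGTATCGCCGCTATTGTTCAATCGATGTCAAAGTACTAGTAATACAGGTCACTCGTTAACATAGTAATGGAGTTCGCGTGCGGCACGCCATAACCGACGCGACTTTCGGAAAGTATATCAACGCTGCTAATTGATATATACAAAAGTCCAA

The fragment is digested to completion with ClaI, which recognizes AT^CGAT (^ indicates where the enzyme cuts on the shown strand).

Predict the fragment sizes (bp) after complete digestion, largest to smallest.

129, 77 bp

The ClaI site (ATCGAT) starts at position 76.
ClaI cuts after base 2 of each site, so after position 77.
Linear molecule, 1 cut → 2 fragments:
  1–77 → 77 bp
  78–206 → 129 bp
Sorted largest to smallest: 129, 77 bp.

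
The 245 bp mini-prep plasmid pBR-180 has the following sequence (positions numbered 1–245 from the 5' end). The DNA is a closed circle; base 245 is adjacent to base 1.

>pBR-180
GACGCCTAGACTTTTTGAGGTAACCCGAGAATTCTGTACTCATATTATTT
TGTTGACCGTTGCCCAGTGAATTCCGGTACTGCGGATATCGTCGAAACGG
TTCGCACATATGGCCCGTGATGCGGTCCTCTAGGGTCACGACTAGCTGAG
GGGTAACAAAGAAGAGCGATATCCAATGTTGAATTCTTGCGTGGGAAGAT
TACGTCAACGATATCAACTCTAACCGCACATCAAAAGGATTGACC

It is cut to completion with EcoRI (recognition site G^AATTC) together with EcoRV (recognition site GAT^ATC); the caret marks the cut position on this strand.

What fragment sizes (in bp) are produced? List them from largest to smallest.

EcoRI sites (GAATTC) start at positions 29, 69, 181.
EcoRI cuts after the first base of each site, so after positions 29, 69, 181.
EcoRV sites (GATATC) start at positions 85, 168, 210.
EcoRV cuts after base 3 of each site, so after positions 87, 170, 212.
Combined cut positions: 29, 69, 87, 170, 181, 212.
Circular molecule, 6 cuts → 6 fragments:
  30–69 → 40 bp
  70–87 → 18 bp
  88–170 → 83 bp
  171–181 → 11 bp
  182–212 → 31 bp
  213–245 then 1–29 → 33 + 29 = 62 bp
Sorted largest to smallest: 83, 62, 40, 31, 18, 11 bp.

83, 62, 40, 31, 18, 11 bp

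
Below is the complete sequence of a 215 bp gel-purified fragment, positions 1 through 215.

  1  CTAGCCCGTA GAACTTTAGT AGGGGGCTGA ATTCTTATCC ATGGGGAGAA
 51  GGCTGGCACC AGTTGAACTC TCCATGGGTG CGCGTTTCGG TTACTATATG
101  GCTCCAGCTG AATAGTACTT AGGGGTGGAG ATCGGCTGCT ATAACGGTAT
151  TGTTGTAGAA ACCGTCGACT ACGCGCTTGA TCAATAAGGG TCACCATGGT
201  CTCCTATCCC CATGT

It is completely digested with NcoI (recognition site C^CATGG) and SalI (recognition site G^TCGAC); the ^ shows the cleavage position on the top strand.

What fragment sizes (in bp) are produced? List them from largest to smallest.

NcoI sites (CCATGG) start at positions 39, 72, 194.
NcoI cuts after the first base of each site, so after positions 39, 72, 194.
The SalI site (GTCGAC) starts at position 164.
SalI cuts after the first base of each site, so after position 164.
Combined cut positions: 39, 72, 164, 194.
Linear molecule, 4 cuts → 5 fragments:
  1–39 → 39 bp
  40–72 → 33 bp
  73–164 → 92 bp
  165–194 → 30 bp
  195–215 → 21 bp
Sorted largest to smallest: 92, 39, 33, 30, 21 bp.

92, 39, 33, 30, 21 bp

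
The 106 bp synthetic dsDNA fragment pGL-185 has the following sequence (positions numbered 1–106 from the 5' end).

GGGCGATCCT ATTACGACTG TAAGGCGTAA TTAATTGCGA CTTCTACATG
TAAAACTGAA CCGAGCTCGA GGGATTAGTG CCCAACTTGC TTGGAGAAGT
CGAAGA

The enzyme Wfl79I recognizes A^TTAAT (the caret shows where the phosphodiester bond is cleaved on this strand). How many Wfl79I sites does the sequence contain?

1

ATTAAT occurs starting at position 30.
Wfl79I cuts at 1 site.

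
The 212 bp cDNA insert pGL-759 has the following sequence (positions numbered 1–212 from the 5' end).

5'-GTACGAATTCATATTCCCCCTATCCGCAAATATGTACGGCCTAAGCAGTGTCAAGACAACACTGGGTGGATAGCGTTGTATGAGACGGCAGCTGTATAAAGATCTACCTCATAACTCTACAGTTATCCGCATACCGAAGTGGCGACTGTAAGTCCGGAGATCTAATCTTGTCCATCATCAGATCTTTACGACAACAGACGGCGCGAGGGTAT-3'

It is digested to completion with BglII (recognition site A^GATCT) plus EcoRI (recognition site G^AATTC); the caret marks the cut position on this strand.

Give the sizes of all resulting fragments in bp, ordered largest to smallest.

BglII sites (AGATCT) start at positions 100, 158, 180.
BglII cuts after the first base of each site, so after positions 100, 158, 180.
The EcoRI site (GAATTC) starts at position 5.
EcoRI cuts after the first base of each site, so after position 5.
Combined cut positions: 5, 100, 158, 180.
Linear molecule, 4 cuts → 5 fragments:
  1–5 → 5 bp
  6–100 → 95 bp
  101–158 → 58 bp
  159–180 → 22 bp
  181–212 → 32 bp
Sorted largest to smallest: 95, 58, 32, 22, 5 bp.

95, 58, 32, 22, 5 bp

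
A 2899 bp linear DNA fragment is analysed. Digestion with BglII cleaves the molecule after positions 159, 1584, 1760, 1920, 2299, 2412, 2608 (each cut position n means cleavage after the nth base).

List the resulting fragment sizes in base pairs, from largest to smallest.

1425, 379, 291, 196, 176, 160, 159, 113 bp

Linear molecule, 7 cuts → 8 fragments:
  159 − 0 = 159 bp
  1584 − 159 = 1425 bp
  1760 − 1584 = 176 bp
  1920 − 1760 = 160 bp
  2299 − 1920 = 379 bp
  2412 − 2299 = 113 bp
  2608 − 2412 = 196 bp
  2899 − 2608 = 291 bp
Sorted largest to smallest: 1425, 379, 291, 196, 176, 160, 159, 113 bp.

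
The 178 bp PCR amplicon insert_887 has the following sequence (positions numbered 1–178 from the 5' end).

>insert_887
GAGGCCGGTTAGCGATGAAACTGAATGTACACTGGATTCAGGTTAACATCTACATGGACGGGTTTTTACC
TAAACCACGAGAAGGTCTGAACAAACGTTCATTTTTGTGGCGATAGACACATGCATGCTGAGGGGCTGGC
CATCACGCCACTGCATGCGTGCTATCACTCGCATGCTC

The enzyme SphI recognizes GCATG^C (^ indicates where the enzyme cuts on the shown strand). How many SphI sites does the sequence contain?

GCATGC occurs starting at positions 123, 153, 171.
SphI cuts at 3 sites.

3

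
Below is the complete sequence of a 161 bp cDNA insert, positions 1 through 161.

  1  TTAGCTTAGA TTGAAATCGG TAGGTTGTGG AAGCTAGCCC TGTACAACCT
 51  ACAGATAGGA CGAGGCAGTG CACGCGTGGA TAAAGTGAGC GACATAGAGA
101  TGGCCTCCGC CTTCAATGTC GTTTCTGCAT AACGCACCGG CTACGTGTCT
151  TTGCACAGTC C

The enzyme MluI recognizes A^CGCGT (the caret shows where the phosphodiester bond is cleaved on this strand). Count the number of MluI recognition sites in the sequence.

1

ACGCGT occurs starting at position 72.
MluI cuts at 1 site.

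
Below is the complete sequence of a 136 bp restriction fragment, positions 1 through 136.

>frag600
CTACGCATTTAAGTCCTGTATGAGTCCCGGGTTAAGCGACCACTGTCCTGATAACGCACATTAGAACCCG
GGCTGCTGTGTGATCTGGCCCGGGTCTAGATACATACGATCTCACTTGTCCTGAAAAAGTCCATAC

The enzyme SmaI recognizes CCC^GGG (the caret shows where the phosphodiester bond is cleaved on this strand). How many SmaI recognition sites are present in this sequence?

3

CCCGGG occurs starting at positions 26, 67, 89.
SmaI cuts at 3 sites.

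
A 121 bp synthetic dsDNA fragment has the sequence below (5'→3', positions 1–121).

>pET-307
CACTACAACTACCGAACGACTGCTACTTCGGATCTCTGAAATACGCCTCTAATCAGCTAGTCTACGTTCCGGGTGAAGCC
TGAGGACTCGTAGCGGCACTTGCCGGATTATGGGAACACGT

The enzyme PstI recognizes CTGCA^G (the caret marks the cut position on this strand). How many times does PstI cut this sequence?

No occurrence of CTGCAG is present in the sequence.
PstI does not cut: 0 sites.

0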